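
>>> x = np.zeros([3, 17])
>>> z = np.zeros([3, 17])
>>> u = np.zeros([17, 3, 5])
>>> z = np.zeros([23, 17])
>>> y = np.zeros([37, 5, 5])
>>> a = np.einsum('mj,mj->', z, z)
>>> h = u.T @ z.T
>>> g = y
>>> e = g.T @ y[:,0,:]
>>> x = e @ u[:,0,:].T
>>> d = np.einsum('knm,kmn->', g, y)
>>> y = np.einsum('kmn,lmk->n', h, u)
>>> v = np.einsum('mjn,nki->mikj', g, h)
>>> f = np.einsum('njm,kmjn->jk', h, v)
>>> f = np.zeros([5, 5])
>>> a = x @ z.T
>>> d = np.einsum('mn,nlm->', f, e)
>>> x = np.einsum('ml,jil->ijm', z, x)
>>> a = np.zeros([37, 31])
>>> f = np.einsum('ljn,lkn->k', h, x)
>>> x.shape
(5, 5, 23)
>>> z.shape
(23, 17)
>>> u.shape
(17, 3, 5)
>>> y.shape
(23,)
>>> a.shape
(37, 31)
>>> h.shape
(5, 3, 23)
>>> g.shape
(37, 5, 5)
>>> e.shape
(5, 5, 5)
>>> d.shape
()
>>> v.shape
(37, 23, 3, 5)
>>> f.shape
(5,)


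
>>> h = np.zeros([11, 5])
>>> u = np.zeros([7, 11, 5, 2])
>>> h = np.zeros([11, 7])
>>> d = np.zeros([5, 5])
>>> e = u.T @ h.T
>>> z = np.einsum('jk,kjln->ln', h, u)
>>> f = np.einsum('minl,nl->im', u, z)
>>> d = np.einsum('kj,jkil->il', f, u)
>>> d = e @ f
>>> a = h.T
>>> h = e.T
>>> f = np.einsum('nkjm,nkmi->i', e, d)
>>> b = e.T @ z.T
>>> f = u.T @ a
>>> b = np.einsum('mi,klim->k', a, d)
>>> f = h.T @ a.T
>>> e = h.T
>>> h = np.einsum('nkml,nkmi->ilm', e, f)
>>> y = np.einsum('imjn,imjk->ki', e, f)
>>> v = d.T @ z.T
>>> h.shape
(7, 11, 11)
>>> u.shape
(7, 11, 5, 2)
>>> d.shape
(2, 5, 11, 7)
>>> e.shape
(2, 5, 11, 11)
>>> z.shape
(5, 2)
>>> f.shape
(2, 5, 11, 7)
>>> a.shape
(7, 11)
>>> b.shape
(2,)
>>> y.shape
(7, 2)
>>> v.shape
(7, 11, 5, 5)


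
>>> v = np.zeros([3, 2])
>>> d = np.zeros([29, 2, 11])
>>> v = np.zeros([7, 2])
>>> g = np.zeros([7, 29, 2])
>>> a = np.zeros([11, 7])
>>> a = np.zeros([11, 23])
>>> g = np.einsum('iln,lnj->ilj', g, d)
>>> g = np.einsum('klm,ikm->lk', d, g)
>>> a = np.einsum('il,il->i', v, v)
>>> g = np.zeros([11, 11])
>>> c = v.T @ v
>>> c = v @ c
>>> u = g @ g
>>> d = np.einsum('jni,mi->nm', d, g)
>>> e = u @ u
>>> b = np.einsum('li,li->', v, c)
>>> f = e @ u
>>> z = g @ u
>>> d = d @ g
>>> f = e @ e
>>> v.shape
(7, 2)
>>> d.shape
(2, 11)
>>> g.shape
(11, 11)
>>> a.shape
(7,)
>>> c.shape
(7, 2)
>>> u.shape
(11, 11)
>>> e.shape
(11, 11)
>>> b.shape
()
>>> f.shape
(11, 11)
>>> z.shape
(11, 11)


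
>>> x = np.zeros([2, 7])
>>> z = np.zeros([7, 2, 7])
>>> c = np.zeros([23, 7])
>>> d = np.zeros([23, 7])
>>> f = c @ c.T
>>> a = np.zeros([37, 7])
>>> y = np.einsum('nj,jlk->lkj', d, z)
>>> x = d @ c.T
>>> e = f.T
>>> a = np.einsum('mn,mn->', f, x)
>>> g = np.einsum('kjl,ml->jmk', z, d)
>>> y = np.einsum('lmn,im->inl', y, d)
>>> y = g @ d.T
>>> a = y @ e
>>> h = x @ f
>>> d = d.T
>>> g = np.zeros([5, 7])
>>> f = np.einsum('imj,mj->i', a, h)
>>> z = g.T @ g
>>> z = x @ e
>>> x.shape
(23, 23)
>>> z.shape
(23, 23)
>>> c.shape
(23, 7)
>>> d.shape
(7, 23)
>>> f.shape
(2,)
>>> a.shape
(2, 23, 23)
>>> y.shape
(2, 23, 23)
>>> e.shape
(23, 23)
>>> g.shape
(5, 7)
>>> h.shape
(23, 23)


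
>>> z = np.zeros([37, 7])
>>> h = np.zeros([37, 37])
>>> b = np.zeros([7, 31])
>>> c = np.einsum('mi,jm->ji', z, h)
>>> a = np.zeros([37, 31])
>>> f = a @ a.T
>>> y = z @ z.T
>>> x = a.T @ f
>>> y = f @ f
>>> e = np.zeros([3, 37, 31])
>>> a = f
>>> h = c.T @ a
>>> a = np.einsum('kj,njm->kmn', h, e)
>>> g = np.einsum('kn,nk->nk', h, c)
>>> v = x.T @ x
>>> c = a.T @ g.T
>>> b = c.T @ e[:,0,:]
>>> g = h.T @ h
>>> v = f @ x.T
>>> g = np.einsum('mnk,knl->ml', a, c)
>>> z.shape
(37, 7)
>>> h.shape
(7, 37)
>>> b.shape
(37, 31, 31)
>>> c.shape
(3, 31, 37)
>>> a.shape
(7, 31, 3)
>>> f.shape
(37, 37)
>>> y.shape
(37, 37)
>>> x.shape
(31, 37)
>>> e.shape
(3, 37, 31)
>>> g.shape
(7, 37)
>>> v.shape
(37, 31)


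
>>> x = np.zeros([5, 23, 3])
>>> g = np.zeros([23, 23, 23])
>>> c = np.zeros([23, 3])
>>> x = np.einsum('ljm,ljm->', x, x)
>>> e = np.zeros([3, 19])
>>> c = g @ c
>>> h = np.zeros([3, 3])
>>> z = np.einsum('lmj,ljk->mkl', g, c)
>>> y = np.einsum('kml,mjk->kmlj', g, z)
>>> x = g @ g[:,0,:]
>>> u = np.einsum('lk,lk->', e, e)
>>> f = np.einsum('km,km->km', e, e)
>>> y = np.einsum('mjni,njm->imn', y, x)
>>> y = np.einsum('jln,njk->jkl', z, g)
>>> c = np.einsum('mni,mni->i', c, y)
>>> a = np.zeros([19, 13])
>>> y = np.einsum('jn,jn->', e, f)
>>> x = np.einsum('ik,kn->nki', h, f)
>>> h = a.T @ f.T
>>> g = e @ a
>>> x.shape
(19, 3, 3)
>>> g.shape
(3, 13)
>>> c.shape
(3,)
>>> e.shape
(3, 19)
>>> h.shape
(13, 3)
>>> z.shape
(23, 3, 23)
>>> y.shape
()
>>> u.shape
()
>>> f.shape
(3, 19)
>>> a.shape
(19, 13)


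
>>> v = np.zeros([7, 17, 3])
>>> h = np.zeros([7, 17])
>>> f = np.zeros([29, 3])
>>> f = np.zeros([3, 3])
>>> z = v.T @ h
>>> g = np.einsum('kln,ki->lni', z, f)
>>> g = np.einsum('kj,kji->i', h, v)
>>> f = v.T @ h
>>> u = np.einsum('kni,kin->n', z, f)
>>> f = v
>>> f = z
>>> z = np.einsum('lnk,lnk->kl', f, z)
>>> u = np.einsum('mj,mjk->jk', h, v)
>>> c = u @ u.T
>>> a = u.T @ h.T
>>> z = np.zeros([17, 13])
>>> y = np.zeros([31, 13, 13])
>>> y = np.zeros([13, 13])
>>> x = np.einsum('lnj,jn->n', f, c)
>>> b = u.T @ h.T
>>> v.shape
(7, 17, 3)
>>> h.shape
(7, 17)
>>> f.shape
(3, 17, 17)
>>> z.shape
(17, 13)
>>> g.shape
(3,)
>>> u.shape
(17, 3)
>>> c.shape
(17, 17)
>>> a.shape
(3, 7)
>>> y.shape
(13, 13)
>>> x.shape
(17,)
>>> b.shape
(3, 7)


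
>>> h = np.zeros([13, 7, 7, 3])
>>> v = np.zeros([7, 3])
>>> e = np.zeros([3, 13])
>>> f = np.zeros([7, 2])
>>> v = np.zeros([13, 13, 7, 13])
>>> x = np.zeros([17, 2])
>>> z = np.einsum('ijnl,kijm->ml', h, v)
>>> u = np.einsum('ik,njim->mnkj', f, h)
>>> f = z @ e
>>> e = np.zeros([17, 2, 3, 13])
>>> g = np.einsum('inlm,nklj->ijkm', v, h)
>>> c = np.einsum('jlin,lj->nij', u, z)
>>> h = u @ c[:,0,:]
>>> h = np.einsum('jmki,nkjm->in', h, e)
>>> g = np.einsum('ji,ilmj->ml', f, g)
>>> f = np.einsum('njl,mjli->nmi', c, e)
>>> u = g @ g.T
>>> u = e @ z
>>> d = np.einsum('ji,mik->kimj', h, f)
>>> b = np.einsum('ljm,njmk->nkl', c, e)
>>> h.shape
(3, 17)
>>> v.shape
(13, 13, 7, 13)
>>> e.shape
(17, 2, 3, 13)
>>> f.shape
(7, 17, 13)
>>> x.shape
(17, 2)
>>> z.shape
(13, 3)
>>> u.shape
(17, 2, 3, 3)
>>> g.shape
(7, 3)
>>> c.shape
(7, 2, 3)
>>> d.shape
(13, 17, 7, 3)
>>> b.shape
(17, 13, 7)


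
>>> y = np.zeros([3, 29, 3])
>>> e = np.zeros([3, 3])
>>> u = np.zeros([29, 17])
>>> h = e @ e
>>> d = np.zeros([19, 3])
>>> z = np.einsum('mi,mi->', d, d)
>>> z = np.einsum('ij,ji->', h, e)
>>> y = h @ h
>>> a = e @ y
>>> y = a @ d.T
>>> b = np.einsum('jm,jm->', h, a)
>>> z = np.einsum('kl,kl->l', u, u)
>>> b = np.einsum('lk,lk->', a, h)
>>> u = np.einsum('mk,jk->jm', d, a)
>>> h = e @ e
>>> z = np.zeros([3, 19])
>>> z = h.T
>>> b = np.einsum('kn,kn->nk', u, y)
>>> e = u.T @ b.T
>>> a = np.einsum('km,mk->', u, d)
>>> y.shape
(3, 19)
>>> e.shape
(19, 19)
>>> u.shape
(3, 19)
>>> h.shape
(3, 3)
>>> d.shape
(19, 3)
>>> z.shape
(3, 3)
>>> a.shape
()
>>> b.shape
(19, 3)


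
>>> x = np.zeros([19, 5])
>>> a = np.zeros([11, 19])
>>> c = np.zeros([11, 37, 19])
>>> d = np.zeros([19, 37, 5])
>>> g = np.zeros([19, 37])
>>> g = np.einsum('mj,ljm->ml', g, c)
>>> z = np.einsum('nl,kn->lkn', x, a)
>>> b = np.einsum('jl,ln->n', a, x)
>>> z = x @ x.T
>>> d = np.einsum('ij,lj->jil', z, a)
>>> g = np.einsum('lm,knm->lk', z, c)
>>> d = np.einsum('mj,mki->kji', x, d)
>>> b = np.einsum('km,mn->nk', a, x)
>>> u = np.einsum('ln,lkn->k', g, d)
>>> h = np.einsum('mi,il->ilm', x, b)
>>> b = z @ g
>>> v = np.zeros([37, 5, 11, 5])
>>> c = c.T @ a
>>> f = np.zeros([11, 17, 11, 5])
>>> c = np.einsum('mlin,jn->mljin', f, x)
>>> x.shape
(19, 5)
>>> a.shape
(11, 19)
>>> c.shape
(11, 17, 19, 11, 5)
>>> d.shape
(19, 5, 11)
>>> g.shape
(19, 11)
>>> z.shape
(19, 19)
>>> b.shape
(19, 11)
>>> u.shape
(5,)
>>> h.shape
(5, 11, 19)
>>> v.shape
(37, 5, 11, 5)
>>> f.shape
(11, 17, 11, 5)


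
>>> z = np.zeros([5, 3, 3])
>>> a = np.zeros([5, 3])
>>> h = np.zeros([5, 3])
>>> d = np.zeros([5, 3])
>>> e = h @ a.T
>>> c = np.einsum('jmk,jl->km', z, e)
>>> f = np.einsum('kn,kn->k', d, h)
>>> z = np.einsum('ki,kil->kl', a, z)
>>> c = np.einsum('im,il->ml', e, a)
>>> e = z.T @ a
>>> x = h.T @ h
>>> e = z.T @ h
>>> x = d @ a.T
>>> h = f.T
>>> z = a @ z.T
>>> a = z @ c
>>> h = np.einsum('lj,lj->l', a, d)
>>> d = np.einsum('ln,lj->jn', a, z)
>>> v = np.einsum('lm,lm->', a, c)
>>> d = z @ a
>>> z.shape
(5, 5)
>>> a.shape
(5, 3)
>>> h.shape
(5,)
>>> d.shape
(5, 3)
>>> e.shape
(3, 3)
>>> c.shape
(5, 3)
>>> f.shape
(5,)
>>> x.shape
(5, 5)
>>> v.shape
()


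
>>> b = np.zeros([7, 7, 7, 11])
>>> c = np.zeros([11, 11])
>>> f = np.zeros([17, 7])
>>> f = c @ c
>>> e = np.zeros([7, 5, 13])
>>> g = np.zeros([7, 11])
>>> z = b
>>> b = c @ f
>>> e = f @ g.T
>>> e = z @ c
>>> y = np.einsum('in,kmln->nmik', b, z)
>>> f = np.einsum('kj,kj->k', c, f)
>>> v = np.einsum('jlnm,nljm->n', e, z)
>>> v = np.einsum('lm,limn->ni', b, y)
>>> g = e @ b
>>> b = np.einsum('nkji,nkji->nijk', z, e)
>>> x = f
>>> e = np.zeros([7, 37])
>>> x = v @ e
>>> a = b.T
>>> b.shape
(7, 11, 7, 7)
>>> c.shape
(11, 11)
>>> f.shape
(11,)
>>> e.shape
(7, 37)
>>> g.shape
(7, 7, 7, 11)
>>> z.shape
(7, 7, 7, 11)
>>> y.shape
(11, 7, 11, 7)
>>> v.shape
(7, 7)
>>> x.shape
(7, 37)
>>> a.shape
(7, 7, 11, 7)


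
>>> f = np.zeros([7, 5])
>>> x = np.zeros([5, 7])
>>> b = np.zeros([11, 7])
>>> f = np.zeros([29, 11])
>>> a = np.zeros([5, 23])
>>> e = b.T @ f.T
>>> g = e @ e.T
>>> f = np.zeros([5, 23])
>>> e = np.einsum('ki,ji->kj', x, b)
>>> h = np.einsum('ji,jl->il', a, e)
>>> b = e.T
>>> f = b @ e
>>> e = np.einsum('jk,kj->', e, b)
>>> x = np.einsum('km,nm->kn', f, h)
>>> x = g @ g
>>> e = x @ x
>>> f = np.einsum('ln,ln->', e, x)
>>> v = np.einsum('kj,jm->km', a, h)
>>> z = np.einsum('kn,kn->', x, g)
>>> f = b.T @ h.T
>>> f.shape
(5, 23)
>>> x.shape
(7, 7)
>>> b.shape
(11, 5)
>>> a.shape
(5, 23)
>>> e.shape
(7, 7)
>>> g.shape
(7, 7)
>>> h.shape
(23, 11)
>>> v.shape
(5, 11)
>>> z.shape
()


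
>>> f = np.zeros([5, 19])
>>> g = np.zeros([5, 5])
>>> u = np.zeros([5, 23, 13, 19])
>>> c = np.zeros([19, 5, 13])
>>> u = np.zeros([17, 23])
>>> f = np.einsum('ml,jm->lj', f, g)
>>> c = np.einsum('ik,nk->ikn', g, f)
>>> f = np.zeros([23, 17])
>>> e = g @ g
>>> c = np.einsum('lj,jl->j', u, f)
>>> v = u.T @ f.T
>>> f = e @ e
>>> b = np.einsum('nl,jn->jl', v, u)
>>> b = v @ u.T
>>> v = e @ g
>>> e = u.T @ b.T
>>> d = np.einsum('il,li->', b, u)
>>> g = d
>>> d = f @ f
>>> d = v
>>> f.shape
(5, 5)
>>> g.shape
()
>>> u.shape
(17, 23)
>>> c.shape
(23,)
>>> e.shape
(23, 23)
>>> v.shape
(5, 5)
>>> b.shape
(23, 17)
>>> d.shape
(5, 5)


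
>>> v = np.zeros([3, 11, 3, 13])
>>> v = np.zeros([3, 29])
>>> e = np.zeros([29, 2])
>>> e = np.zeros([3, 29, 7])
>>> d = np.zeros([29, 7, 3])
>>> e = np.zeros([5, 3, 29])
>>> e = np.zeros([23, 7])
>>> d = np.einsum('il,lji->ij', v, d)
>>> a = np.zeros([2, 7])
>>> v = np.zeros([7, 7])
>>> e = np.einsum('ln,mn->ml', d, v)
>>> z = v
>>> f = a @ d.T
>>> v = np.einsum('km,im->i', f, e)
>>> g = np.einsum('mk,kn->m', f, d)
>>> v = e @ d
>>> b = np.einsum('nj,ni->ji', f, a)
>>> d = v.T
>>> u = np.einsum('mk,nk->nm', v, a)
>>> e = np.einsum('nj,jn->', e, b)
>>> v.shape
(7, 7)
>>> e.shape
()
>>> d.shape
(7, 7)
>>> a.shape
(2, 7)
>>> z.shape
(7, 7)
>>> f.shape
(2, 3)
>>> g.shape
(2,)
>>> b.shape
(3, 7)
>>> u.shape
(2, 7)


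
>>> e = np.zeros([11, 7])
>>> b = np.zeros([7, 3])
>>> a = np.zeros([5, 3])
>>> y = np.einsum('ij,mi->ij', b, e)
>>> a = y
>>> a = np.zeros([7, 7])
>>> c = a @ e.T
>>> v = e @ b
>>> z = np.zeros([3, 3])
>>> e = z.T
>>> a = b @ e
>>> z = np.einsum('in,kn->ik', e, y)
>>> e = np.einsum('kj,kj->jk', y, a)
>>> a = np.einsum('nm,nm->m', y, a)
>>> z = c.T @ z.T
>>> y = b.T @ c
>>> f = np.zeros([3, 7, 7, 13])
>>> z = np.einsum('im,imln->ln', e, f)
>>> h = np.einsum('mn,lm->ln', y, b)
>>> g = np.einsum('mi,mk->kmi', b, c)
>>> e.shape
(3, 7)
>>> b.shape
(7, 3)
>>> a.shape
(3,)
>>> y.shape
(3, 11)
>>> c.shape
(7, 11)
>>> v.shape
(11, 3)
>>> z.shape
(7, 13)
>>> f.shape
(3, 7, 7, 13)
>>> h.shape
(7, 11)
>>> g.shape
(11, 7, 3)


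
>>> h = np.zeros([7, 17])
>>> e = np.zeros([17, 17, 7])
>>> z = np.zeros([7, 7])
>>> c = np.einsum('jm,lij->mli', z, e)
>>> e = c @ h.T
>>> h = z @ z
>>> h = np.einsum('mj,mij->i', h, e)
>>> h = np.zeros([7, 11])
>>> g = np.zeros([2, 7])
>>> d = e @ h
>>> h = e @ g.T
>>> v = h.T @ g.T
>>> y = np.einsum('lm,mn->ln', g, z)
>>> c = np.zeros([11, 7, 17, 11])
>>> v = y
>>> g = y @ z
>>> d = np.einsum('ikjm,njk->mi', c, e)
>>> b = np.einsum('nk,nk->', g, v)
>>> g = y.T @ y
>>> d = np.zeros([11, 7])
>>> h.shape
(7, 17, 2)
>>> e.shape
(7, 17, 7)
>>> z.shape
(7, 7)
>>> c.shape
(11, 7, 17, 11)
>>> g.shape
(7, 7)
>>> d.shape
(11, 7)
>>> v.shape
(2, 7)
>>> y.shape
(2, 7)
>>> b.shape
()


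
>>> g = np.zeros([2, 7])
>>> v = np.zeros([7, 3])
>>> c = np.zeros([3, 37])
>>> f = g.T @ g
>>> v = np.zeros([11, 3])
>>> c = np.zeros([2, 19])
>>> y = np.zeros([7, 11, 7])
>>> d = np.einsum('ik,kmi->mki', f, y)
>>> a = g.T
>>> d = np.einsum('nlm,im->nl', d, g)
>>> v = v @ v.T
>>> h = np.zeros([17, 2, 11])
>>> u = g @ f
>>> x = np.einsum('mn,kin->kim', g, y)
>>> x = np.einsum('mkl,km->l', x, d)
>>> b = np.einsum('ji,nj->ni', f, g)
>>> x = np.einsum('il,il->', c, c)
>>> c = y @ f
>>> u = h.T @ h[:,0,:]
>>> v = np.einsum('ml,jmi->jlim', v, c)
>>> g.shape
(2, 7)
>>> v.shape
(7, 11, 7, 11)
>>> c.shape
(7, 11, 7)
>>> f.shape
(7, 7)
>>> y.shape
(7, 11, 7)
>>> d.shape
(11, 7)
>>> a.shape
(7, 2)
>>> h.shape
(17, 2, 11)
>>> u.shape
(11, 2, 11)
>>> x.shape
()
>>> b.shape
(2, 7)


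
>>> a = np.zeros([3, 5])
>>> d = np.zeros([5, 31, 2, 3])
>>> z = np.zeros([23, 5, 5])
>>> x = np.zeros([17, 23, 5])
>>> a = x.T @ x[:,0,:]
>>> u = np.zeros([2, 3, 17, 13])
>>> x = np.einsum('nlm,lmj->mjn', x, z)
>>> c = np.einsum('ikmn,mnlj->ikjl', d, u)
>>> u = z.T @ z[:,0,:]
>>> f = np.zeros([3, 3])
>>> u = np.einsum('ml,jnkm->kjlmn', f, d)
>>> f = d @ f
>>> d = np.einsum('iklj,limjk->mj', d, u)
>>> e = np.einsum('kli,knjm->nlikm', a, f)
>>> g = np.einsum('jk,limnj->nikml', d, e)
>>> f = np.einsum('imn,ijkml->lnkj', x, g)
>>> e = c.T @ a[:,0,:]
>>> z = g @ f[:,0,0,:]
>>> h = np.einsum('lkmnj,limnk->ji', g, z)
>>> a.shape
(5, 23, 5)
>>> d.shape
(3, 3)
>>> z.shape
(5, 23, 3, 5, 23)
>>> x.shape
(5, 5, 17)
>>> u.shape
(2, 5, 3, 3, 31)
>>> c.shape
(5, 31, 13, 17)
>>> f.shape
(31, 17, 3, 23)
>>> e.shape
(17, 13, 31, 5)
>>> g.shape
(5, 23, 3, 5, 31)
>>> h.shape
(31, 23)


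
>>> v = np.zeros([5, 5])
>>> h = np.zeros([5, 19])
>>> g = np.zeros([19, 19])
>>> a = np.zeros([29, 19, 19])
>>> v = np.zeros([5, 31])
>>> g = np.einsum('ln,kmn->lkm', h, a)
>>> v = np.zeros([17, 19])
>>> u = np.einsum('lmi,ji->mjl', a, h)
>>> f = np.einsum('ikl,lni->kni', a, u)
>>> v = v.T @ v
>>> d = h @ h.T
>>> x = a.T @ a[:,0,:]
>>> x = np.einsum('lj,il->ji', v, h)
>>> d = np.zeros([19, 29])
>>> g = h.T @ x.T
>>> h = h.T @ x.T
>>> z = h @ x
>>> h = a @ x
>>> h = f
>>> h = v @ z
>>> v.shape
(19, 19)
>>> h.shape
(19, 5)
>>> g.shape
(19, 19)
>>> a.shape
(29, 19, 19)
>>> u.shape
(19, 5, 29)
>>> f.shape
(19, 5, 29)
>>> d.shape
(19, 29)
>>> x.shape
(19, 5)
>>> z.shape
(19, 5)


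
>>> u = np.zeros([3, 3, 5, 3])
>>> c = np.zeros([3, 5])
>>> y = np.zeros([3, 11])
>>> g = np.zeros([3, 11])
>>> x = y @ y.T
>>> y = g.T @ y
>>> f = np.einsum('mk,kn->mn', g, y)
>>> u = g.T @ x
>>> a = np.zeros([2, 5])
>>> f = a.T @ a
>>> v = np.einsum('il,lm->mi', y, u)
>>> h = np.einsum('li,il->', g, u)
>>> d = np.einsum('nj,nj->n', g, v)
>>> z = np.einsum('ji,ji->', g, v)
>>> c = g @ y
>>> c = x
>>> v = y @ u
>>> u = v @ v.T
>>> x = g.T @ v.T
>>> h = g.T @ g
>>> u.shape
(11, 11)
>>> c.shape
(3, 3)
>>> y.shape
(11, 11)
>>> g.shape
(3, 11)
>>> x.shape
(11, 11)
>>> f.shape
(5, 5)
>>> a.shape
(2, 5)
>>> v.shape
(11, 3)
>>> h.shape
(11, 11)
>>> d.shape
(3,)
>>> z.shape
()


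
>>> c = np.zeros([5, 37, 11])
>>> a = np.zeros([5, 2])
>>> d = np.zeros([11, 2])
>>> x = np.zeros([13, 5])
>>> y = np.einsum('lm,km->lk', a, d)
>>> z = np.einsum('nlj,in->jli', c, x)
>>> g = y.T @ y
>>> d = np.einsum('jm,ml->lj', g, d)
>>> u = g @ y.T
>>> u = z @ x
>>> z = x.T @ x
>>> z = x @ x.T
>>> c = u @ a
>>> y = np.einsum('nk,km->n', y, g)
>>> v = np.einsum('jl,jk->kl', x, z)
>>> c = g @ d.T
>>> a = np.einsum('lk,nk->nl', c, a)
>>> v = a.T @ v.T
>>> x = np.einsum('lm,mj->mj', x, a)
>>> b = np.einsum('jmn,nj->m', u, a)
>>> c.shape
(11, 2)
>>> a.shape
(5, 11)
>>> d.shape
(2, 11)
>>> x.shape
(5, 11)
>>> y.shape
(5,)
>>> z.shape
(13, 13)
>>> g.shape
(11, 11)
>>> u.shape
(11, 37, 5)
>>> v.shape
(11, 13)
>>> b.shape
(37,)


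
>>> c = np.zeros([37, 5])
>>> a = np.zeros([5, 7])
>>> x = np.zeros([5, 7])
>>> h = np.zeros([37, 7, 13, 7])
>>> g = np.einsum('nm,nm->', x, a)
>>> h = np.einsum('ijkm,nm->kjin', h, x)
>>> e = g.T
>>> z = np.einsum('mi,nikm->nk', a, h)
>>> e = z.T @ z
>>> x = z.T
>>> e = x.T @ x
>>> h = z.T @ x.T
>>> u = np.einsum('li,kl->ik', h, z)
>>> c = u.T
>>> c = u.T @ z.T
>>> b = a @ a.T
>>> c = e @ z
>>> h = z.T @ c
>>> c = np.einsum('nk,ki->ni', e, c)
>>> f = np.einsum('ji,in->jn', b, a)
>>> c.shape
(13, 37)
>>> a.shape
(5, 7)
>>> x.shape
(37, 13)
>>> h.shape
(37, 37)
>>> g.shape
()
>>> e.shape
(13, 13)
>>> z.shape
(13, 37)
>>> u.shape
(37, 13)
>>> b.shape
(5, 5)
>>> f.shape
(5, 7)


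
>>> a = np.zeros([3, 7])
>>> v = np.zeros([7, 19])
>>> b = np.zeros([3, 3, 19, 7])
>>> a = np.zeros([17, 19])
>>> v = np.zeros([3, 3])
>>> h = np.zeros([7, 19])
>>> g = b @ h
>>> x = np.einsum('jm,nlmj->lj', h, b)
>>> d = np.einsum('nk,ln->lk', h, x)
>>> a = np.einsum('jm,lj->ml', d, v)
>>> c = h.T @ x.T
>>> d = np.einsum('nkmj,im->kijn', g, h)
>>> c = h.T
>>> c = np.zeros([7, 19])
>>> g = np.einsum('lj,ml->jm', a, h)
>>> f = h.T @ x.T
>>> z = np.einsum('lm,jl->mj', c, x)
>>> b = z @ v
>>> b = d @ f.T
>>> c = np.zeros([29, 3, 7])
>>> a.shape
(19, 3)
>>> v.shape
(3, 3)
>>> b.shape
(3, 7, 19, 19)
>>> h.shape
(7, 19)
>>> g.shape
(3, 7)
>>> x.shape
(3, 7)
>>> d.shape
(3, 7, 19, 3)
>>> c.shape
(29, 3, 7)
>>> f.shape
(19, 3)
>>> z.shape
(19, 3)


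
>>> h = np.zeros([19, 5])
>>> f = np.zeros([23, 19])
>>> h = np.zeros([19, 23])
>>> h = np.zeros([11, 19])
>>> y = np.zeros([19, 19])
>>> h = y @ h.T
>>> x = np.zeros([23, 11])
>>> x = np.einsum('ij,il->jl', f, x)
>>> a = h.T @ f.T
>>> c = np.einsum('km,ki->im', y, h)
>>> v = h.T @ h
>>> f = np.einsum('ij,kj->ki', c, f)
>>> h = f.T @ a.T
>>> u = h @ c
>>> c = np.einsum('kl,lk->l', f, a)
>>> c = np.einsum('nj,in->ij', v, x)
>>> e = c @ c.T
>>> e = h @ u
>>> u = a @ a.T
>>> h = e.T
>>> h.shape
(19, 11)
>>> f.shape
(23, 11)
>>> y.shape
(19, 19)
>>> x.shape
(19, 11)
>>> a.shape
(11, 23)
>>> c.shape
(19, 11)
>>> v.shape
(11, 11)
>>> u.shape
(11, 11)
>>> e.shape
(11, 19)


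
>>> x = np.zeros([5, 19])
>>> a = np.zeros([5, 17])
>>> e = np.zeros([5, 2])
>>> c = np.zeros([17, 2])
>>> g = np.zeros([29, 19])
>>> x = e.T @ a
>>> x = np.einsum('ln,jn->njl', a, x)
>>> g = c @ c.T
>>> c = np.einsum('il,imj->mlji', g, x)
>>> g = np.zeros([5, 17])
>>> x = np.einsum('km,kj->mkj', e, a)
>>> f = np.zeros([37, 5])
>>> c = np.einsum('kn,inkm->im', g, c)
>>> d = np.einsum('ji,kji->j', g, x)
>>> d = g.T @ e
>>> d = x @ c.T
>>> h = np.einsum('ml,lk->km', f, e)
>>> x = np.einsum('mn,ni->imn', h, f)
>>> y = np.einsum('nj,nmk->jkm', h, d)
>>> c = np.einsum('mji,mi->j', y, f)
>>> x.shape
(5, 2, 37)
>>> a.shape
(5, 17)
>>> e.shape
(5, 2)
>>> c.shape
(2,)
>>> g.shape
(5, 17)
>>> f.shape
(37, 5)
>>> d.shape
(2, 5, 2)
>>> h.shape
(2, 37)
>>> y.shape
(37, 2, 5)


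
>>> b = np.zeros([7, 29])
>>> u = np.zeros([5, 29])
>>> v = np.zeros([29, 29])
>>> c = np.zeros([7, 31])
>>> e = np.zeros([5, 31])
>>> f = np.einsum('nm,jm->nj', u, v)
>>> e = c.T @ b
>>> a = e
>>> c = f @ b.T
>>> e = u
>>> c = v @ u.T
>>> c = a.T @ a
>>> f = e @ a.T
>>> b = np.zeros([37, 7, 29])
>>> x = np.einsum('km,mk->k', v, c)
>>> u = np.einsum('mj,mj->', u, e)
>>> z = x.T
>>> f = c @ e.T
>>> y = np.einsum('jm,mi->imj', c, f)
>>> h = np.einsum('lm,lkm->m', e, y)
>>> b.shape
(37, 7, 29)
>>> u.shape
()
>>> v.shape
(29, 29)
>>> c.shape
(29, 29)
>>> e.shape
(5, 29)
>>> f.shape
(29, 5)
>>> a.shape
(31, 29)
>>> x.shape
(29,)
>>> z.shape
(29,)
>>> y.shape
(5, 29, 29)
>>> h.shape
(29,)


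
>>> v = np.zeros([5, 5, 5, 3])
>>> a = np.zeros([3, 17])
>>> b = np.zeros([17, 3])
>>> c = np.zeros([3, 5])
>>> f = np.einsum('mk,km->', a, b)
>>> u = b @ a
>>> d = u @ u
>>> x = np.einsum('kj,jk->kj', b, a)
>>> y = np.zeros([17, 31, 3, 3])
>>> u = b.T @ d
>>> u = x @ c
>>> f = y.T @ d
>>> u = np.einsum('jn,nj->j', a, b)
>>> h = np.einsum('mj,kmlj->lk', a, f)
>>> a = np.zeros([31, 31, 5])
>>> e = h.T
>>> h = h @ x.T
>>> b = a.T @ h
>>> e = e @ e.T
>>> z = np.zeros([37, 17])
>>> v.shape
(5, 5, 5, 3)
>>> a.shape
(31, 31, 5)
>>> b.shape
(5, 31, 17)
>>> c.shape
(3, 5)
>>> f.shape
(3, 3, 31, 17)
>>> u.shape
(3,)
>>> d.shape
(17, 17)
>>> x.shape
(17, 3)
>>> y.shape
(17, 31, 3, 3)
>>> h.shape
(31, 17)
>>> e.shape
(3, 3)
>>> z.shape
(37, 17)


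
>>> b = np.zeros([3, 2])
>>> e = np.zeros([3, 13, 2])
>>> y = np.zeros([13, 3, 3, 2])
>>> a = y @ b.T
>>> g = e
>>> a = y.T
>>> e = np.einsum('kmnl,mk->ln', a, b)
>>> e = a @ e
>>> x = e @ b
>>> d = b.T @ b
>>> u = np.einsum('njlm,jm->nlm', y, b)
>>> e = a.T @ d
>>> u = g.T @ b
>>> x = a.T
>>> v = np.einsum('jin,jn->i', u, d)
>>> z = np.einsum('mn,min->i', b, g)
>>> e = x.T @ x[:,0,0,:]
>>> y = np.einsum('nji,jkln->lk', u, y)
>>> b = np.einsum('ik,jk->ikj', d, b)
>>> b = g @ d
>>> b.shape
(3, 13, 2)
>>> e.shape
(2, 3, 3, 2)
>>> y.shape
(3, 3)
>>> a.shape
(2, 3, 3, 13)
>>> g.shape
(3, 13, 2)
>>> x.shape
(13, 3, 3, 2)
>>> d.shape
(2, 2)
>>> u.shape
(2, 13, 2)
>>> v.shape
(13,)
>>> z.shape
(13,)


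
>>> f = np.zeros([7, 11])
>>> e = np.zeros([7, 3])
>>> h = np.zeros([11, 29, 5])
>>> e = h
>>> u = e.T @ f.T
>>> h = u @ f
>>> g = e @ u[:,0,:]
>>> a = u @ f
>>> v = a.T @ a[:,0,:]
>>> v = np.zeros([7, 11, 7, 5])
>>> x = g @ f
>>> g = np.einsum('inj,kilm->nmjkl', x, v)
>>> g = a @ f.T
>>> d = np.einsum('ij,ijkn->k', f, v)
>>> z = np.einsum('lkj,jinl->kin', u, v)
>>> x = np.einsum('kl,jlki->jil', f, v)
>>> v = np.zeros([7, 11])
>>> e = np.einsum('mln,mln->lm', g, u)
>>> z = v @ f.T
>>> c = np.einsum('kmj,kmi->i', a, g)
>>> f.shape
(7, 11)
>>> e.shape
(29, 5)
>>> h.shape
(5, 29, 11)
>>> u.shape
(5, 29, 7)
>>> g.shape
(5, 29, 7)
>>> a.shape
(5, 29, 11)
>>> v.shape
(7, 11)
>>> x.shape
(7, 5, 11)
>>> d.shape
(7,)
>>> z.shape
(7, 7)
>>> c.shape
(7,)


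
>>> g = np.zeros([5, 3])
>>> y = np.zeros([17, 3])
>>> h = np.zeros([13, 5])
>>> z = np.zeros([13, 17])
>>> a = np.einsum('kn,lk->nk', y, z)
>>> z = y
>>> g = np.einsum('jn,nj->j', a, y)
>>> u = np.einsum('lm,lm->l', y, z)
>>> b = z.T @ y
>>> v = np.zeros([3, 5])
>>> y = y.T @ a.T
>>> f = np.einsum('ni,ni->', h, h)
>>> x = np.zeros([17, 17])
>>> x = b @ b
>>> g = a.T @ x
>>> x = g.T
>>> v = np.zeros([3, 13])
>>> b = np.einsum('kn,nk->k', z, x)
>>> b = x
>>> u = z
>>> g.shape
(17, 3)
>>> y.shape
(3, 3)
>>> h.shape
(13, 5)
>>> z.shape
(17, 3)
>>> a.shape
(3, 17)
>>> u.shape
(17, 3)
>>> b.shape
(3, 17)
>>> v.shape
(3, 13)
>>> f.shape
()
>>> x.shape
(3, 17)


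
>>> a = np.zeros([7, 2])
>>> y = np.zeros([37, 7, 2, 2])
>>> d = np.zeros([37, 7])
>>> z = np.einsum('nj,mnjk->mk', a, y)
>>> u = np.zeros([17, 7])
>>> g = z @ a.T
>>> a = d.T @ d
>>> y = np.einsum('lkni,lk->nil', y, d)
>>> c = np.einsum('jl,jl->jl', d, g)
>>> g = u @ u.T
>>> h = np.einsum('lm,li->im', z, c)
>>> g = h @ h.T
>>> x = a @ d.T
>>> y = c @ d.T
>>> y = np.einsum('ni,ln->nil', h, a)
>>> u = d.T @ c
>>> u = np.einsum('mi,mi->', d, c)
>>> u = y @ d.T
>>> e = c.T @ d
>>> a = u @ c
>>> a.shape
(7, 2, 7)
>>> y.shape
(7, 2, 7)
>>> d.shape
(37, 7)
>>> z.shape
(37, 2)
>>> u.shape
(7, 2, 37)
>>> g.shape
(7, 7)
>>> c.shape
(37, 7)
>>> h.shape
(7, 2)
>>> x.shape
(7, 37)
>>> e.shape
(7, 7)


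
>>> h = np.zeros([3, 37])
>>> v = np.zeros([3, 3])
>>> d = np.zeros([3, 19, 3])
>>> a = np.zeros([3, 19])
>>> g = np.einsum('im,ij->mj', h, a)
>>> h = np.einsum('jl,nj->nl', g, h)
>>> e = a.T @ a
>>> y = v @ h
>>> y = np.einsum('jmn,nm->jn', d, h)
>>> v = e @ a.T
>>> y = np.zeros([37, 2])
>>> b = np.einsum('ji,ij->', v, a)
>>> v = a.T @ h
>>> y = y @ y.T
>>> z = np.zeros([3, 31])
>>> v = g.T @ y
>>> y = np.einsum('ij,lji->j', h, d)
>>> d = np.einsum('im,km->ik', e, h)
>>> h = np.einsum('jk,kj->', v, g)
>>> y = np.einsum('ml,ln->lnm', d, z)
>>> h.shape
()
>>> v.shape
(19, 37)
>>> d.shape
(19, 3)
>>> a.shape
(3, 19)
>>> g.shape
(37, 19)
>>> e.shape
(19, 19)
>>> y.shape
(3, 31, 19)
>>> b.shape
()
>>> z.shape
(3, 31)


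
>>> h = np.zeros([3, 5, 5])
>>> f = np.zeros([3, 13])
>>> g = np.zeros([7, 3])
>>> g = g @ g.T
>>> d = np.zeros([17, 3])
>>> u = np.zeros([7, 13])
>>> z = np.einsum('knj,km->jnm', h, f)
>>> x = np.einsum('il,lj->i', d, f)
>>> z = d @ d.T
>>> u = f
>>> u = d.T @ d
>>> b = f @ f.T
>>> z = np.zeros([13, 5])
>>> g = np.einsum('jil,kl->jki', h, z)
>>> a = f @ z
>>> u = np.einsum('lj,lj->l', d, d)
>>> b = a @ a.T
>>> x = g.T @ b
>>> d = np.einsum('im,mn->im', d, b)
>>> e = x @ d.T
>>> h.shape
(3, 5, 5)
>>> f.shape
(3, 13)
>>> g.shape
(3, 13, 5)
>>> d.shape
(17, 3)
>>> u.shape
(17,)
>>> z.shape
(13, 5)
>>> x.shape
(5, 13, 3)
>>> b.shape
(3, 3)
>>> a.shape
(3, 5)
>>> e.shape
(5, 13, 17)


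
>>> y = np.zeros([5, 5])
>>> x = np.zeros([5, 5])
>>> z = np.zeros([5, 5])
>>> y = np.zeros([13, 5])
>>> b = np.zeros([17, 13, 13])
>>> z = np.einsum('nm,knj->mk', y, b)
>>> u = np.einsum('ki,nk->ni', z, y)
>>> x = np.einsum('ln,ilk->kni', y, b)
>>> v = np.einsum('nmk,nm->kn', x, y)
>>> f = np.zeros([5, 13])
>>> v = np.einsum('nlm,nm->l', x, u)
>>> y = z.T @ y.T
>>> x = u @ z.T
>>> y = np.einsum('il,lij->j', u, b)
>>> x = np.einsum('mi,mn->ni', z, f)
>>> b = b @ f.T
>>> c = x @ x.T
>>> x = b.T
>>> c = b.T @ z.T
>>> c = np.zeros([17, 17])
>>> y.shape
(13,)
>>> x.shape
(5, 13, 17)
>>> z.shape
(5, 17)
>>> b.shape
(17, 13, 5)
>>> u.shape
(13, 17)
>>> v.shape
(5,)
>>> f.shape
(5, 13)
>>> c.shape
(17, 17)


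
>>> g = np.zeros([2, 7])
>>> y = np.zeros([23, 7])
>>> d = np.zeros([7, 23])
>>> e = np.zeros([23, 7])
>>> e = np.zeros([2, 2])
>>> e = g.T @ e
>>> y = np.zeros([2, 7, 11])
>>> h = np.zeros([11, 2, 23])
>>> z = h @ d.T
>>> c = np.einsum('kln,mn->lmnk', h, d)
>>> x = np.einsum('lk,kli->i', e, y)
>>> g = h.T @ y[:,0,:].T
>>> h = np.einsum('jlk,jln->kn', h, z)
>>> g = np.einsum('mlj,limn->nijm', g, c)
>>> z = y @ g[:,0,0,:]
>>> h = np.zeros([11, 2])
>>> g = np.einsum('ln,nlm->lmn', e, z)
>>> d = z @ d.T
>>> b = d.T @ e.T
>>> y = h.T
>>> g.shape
(7, 23, 2)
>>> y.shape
(2, 11)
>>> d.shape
(2, 7, 7)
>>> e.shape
(7, 2)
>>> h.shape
(11, 2)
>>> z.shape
(2, 7, 23)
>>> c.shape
(2, 7, 23, 11)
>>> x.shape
(11,)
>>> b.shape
(7, 7, 7)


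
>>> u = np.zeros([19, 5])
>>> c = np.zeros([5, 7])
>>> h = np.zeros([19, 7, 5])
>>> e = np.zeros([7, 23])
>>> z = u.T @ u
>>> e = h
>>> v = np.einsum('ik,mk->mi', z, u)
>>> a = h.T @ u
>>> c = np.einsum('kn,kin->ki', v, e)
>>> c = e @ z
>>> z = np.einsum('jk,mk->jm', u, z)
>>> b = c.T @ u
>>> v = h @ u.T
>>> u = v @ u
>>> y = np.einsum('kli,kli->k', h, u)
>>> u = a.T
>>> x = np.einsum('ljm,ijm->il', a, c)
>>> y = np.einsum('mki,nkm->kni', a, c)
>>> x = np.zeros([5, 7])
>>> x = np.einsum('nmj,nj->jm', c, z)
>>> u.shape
(5, 7, 5)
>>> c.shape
(19, 7, 5)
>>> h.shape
(19, 7, 5)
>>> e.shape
(19, 7, 5)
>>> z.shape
(19, 5)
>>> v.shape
(19, 7, 19)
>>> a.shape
(5, 7, 5)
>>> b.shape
(5, 7, 5)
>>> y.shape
(7, 19, 5)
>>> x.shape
(5, 7)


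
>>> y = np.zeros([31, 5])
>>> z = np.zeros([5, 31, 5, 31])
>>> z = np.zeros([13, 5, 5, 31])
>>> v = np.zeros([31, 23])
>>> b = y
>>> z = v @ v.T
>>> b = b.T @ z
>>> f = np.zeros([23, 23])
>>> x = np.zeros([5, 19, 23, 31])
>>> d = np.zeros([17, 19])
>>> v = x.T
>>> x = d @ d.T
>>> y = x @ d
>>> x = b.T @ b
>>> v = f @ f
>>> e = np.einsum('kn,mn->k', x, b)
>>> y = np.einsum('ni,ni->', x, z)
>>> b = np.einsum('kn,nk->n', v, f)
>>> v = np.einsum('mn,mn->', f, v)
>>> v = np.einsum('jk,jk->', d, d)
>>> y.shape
()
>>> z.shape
(31, 31)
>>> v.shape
()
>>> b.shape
(23,)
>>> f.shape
(23, 23)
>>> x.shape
(31, 31)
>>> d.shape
(17, 19)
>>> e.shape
(31,)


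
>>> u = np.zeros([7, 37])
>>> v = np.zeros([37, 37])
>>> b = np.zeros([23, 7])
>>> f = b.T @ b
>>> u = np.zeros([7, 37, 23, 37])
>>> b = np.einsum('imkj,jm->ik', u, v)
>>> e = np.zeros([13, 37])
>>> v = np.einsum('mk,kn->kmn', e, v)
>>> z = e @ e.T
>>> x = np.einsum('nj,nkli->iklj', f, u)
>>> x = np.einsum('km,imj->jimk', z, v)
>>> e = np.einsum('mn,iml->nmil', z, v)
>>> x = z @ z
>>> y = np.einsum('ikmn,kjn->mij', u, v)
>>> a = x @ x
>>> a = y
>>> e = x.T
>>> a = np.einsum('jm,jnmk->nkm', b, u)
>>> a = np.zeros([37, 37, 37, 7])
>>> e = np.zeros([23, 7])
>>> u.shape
(7, 37, 23, 37)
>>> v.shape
(37, 13, 37)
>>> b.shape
(7, 23)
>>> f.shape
(7, 7)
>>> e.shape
(23, 7)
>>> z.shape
(13, 13)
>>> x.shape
(13, 13)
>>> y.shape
(23, 7, 13)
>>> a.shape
(37, 37, 37, 7)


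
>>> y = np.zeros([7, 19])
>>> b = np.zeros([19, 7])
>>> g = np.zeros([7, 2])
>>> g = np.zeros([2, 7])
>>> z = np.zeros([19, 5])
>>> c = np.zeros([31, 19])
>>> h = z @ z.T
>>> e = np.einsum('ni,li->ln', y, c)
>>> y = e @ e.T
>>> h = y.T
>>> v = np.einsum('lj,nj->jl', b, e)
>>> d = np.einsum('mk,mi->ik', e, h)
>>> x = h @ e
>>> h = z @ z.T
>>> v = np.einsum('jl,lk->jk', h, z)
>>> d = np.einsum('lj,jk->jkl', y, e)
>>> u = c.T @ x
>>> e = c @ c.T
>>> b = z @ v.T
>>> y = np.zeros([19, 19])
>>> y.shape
(19, 19)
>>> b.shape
(19, 19)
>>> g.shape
(2, 7)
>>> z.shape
(19, 5)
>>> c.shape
(31, 19)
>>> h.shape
(19, 19)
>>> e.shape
(31, 31)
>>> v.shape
(19, 5)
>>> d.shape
(31, 7, 31)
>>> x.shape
(31, 7)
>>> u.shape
(19, 7)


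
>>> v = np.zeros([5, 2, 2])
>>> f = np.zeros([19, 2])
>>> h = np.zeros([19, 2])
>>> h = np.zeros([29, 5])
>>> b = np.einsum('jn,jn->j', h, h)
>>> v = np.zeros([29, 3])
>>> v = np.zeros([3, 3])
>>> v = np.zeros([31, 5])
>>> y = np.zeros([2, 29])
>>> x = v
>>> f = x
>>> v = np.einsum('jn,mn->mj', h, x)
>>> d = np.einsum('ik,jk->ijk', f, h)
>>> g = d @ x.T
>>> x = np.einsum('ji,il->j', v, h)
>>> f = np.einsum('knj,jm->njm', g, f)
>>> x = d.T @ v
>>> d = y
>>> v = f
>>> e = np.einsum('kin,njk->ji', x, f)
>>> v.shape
(29, 31, 5)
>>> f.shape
(29, 31, 5)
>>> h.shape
(29, 5)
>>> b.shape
(29,)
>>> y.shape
(2, 29)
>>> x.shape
(5, 29, 29)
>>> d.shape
(2, 29)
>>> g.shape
(31, 29, 31)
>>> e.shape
(31, 29)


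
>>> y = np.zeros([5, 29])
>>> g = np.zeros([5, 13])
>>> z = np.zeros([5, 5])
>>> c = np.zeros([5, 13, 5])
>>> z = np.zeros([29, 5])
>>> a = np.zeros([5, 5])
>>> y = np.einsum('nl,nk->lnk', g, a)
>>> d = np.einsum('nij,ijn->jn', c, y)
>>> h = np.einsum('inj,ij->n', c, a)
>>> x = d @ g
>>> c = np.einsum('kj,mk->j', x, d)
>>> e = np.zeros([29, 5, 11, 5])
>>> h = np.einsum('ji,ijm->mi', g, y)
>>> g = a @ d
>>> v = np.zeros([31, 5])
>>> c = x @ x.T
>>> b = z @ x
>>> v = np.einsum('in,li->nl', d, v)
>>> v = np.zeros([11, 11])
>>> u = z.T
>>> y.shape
(13, 5, 5)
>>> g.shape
(5, 5)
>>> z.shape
(29, 5)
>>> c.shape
(5, 5)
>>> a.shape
(5, 5)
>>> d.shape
(5, 5)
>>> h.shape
(5, 13)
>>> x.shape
(5, 13)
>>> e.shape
(29, 5, 11, 5)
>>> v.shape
(11, 11)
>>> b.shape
(29, 13)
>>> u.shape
(5, 29)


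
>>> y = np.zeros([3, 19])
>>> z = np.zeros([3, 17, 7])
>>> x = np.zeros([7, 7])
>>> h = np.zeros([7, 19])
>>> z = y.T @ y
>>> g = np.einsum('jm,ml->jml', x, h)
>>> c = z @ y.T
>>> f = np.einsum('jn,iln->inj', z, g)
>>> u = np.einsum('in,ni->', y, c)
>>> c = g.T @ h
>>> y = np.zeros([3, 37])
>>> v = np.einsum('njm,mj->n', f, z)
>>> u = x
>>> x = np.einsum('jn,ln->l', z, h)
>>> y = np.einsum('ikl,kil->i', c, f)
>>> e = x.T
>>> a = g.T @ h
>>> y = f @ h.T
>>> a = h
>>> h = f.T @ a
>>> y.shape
(7, 19, 7)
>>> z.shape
(19, 19)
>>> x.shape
(7,)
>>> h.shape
(19, 19, 19)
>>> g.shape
(7, 7, 19)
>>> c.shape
(19, 7, 19)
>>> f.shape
(7, 19, 19)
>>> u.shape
(7, 7)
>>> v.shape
(7,)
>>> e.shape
(7,)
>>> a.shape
(7, 19)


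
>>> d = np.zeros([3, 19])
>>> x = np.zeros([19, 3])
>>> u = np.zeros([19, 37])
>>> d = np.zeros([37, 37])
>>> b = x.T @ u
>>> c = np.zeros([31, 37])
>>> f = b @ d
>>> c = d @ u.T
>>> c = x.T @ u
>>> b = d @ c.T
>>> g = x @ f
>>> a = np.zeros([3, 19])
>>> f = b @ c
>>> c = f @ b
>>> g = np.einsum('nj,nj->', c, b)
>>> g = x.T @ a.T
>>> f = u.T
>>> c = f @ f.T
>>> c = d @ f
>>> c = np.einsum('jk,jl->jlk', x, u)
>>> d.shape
(37, 37)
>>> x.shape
(19, 3)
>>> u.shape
(19, 37)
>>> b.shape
(37, 3)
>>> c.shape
(19, 37, 3)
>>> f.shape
(37, 19)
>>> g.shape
(3, 3)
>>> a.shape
(3, 19)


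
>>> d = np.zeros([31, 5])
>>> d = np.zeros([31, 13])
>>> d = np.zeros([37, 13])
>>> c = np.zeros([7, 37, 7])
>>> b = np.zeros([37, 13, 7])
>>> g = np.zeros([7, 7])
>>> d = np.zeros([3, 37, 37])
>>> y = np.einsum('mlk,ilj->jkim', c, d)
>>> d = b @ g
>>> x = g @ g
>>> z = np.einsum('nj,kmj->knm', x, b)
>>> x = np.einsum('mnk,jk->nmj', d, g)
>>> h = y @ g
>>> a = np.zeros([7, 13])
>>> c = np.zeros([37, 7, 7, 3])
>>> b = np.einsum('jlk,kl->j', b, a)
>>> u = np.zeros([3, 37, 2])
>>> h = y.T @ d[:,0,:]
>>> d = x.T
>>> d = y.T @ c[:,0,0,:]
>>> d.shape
(7, 3, 7, 3)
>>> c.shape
(37, 7, 7, 3)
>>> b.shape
(37,)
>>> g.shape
(7, 7)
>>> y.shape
(37, 7, 3, 7)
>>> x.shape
(13, 37, 7)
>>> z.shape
(37, 7, 13)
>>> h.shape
(7, 3, 7, 7)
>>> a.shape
(7, 13)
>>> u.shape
(3, 37, 2)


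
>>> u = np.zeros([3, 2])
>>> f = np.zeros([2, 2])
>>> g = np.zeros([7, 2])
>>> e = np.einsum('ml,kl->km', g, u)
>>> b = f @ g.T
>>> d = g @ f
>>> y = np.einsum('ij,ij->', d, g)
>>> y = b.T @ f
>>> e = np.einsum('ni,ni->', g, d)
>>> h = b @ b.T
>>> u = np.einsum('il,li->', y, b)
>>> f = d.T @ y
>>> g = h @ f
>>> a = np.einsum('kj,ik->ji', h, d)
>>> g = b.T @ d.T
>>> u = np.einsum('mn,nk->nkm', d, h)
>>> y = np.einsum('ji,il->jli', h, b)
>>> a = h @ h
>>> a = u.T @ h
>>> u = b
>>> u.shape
(2, 7)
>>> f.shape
(2, 2)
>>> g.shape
(7, 7)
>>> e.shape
()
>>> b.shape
(2, 7)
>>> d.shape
(7, 2)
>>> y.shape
(2, 7, 2)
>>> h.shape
(2, 2)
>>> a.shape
(7, 2, 2)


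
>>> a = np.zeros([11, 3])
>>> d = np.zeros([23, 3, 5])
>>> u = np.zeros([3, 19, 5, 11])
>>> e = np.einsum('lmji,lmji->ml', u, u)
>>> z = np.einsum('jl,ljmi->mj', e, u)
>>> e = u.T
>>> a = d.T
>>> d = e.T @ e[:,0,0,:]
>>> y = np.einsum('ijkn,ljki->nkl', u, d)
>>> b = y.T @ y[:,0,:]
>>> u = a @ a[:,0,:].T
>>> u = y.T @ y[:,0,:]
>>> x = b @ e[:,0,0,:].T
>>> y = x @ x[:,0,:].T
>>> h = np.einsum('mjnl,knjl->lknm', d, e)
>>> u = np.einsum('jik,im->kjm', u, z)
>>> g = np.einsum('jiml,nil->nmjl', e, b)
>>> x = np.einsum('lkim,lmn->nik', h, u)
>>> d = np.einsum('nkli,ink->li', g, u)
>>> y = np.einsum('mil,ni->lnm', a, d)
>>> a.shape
(5, 3, 23)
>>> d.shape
(11, 3)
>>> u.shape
(3, 3, 19)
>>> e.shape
(11, 5, 19, 3)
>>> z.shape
(5, 19)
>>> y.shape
(23, 11, 5)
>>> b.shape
(3, 5, 3)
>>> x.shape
(19, 5, 11)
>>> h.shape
(3, 11, 5, 3)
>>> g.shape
(3, 19, 11, 3)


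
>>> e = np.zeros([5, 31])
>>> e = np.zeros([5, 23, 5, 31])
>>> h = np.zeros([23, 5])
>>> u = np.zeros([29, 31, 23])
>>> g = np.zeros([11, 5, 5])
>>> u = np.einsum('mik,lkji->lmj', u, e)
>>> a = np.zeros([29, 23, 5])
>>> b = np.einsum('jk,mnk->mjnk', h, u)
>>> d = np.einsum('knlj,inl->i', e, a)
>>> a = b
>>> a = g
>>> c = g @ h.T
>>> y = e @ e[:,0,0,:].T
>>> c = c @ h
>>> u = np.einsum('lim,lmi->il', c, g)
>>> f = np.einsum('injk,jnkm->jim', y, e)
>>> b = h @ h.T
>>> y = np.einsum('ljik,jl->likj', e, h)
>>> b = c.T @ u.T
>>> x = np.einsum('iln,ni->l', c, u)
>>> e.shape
(5, 23, 5, 31)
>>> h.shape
(23, 5)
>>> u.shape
(5, 11)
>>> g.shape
(11, 5, 5)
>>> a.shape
(11, 5, 5)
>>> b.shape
(5, 5, 5)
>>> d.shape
(29,)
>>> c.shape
(11, 5, 5)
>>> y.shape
(5, 5, 31, 23)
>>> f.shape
(5, 5, 31)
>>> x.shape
(5,)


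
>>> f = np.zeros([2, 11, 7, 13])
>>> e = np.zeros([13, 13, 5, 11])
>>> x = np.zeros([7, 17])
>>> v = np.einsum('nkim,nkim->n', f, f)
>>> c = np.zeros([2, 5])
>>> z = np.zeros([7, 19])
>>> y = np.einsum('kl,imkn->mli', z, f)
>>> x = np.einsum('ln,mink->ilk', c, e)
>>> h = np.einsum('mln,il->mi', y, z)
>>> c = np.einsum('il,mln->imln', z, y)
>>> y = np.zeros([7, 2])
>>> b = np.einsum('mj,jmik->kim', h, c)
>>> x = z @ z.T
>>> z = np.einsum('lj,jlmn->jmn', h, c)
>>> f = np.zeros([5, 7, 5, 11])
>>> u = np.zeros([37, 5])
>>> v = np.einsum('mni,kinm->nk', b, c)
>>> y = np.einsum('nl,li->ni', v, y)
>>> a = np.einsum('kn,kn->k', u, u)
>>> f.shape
(5, 7, 5, 11)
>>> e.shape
(13, 13, 5, 11)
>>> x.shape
(7, 7)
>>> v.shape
(19, 7)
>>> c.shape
(7, 11, 19, 2)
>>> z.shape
(7, 19, 2)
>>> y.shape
(19, 2)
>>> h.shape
(11, 7)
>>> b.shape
(2, 19, 11)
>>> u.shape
(37, 5)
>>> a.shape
(37,)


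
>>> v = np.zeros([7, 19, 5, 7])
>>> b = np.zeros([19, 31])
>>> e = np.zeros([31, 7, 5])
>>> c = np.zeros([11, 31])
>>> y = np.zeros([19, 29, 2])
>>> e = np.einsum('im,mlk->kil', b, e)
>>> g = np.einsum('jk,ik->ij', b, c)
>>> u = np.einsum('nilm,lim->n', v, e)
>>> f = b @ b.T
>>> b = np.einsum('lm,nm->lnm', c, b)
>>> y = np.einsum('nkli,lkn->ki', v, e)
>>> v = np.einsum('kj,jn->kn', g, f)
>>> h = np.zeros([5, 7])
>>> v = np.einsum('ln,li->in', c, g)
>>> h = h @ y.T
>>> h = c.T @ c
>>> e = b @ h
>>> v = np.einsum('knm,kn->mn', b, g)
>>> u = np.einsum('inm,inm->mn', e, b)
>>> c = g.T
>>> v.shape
(31, 19)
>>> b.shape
(11, 19, 31)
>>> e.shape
(11, 19, 31)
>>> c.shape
(19, 11)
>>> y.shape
(19, 7)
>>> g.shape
(11, 19)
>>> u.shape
(31, 19)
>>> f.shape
(19, 19)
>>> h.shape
(31, 31)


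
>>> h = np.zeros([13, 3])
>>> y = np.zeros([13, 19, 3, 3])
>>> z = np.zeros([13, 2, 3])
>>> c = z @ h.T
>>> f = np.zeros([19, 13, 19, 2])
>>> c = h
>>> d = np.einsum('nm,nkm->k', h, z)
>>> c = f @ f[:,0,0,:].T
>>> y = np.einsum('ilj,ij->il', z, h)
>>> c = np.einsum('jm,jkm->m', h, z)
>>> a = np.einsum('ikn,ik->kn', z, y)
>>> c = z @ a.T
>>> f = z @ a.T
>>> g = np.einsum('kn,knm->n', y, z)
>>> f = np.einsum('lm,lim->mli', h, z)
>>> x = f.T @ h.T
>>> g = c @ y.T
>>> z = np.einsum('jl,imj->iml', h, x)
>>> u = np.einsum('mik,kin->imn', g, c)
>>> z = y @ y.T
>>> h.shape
(13, 3)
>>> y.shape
(13, 2)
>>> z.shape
(13, 13)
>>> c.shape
(13, 2, 2)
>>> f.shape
(3, 13, 2)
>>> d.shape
(2,)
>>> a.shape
(2, 3)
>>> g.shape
(13, 2, 13)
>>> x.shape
(2, 13, 13)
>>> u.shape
(2, 13, 2)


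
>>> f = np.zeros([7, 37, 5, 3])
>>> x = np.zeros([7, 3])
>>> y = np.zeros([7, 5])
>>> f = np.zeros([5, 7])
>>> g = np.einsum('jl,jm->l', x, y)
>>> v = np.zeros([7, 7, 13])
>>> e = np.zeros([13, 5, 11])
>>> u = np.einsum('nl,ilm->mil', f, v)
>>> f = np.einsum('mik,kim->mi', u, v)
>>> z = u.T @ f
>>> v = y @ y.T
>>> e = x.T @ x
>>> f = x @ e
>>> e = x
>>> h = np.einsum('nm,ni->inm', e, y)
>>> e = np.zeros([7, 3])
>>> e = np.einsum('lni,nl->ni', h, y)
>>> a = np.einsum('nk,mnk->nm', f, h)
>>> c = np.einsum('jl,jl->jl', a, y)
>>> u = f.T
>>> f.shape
(7, 3)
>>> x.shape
(7, 3)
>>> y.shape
(7, 5)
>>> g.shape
(3,)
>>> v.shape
(7, 7)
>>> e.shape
(7, 3)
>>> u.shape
(3, 7)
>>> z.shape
(7, 7, 7)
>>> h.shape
(5, 7, 3)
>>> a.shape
(7, 5)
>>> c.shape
(7, 5)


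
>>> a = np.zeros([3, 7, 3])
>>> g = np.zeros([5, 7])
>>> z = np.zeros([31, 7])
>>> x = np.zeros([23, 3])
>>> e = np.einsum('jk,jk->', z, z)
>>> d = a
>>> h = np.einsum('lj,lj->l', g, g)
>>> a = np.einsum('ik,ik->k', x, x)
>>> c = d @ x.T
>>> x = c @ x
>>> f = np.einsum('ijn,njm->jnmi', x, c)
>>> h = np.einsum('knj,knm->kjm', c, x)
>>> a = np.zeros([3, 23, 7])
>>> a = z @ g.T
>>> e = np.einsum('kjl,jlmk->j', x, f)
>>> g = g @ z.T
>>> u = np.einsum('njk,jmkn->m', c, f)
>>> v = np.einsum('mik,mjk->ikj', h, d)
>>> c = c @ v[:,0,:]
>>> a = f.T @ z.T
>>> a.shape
(3, 23, 3, 31)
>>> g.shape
(5, 31)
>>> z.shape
(31, 7)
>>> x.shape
(3, 7, 3)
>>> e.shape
(7,)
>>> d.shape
(3, 7, 3)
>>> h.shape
(3, 23, 3)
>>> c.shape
(3, 7, 7)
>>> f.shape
(7, 3, 23, 3)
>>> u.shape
(3,)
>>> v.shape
(23, 3, 7)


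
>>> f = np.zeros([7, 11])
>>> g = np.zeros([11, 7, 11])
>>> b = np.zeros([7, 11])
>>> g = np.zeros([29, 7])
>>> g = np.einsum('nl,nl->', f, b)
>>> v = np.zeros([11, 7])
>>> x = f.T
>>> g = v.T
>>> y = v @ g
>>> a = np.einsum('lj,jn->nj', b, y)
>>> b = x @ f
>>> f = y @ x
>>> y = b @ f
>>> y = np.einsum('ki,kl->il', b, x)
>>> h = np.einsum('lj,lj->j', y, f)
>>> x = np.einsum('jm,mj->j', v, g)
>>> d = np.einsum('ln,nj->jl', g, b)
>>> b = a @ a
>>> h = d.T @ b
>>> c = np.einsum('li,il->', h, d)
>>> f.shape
(11, 7)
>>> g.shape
(7, 11)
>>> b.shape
(11, 11)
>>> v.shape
(11, 7)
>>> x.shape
(11,)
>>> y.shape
(11, 7)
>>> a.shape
(11, 11)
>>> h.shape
(7, 11)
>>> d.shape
(11, 7)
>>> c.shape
()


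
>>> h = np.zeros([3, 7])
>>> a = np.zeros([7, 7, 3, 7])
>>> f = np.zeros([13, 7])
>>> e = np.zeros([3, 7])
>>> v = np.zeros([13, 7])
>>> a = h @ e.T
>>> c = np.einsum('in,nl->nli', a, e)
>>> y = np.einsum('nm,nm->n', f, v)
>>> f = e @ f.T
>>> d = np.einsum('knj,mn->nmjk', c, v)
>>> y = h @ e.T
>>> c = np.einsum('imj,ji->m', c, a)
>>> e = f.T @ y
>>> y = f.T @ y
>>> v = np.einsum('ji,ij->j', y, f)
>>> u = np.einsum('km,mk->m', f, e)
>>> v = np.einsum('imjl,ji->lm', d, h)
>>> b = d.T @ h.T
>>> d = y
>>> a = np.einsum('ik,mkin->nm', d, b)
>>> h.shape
(3, 7)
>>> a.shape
(3, 3)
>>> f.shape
(3, 13)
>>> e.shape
(13, 3)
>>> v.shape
(3, 13)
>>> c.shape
(7,)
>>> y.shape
(13, 3)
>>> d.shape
(13, 3)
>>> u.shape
(13,)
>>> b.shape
(3, 3, 13, 3)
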